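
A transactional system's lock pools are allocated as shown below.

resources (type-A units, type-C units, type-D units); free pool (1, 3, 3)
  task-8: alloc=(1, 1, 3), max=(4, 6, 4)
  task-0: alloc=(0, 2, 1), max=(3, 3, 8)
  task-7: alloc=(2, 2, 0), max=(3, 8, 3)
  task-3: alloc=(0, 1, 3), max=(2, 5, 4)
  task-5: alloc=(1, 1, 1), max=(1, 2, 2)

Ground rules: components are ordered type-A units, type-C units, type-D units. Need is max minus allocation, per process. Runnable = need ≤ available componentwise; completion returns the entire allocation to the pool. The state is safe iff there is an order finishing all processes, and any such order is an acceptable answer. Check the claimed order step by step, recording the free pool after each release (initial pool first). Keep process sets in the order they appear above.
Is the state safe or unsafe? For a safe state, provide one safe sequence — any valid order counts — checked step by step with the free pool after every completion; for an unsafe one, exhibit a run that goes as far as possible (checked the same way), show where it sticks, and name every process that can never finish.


The state is UNSAFE.
Key observation: after task-5, task-3 the pool peaks at (2, 5, 7), and each blocked process is short somewhere: task-8 on type-A units; task-0 on type-A units; task-7 on type-C units.
Going as far as possible: task-5, task-3; after that, nothing fits. Walking it through:
  pool = (1, 3, 3)
  task-5 needs (0, 1, 1) <= (1, 3, 3) -> finishes; pool += (1, 1, 1) = (2, 4, 4)
  task-3 needs (2, 4, 1) <= (2, 4, 4) -> finishes; pool += (0, 1, 3) = (2, 5, 7)
  task-8 cannot run: need (3, 5, 1) vs free (2, 5, 7) (insufficient type-A units)
  task-0 cannot run: need (3, 1, 7) vs free (2, 5, 7) (insufficient type-A units)
  task-7 cannot run: need (1, 6, 3) vs free (2, 5, 7) (insufficient type-C units)
Processes that can never finish: task-8, task-0 and task-7.


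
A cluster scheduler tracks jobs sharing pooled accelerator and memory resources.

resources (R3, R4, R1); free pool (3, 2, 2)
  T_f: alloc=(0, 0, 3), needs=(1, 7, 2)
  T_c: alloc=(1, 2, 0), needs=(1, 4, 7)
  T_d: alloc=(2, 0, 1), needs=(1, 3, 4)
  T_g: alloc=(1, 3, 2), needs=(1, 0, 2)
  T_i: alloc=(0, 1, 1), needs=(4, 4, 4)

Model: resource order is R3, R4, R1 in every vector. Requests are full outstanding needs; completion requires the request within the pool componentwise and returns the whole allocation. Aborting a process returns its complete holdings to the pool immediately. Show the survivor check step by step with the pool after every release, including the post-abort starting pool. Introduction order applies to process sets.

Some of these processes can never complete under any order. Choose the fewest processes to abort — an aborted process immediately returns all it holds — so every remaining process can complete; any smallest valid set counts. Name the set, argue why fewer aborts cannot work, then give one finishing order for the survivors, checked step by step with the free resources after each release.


The answer: abort T_f.
Key observation: the returned (0, 0, 3) from T_f is what brings T_c — unrunnable before, under any order — into play at step 4.
No smaller set exists: with zero aborts the deadlock remains.
Survivors finish in the order: T_g, T_d, T_i, T_c. Check, step by step (pool after the aborts first):
  pool = (3, 2, 5)
  run T_g (needs (1, 0, 2), free (3, 2, 5)); after release of (1, 3, 2) the pool is (4, 5, 7)
  run T_d (needs (1, 3, 4), free (4, 5, 7)); after release of (2, 0, 1) the pool is (6, 5, 8)
  run T_i (needs (4, 4, 4), free (6, 5, 8)); after release of (0, 1, 1) the pool is (6, 6, 9)
  run T_c (needs (1, 4, 7), free (6, 6, 9)); after release of (1, 2, 0) the pool is (7, 8, 9)


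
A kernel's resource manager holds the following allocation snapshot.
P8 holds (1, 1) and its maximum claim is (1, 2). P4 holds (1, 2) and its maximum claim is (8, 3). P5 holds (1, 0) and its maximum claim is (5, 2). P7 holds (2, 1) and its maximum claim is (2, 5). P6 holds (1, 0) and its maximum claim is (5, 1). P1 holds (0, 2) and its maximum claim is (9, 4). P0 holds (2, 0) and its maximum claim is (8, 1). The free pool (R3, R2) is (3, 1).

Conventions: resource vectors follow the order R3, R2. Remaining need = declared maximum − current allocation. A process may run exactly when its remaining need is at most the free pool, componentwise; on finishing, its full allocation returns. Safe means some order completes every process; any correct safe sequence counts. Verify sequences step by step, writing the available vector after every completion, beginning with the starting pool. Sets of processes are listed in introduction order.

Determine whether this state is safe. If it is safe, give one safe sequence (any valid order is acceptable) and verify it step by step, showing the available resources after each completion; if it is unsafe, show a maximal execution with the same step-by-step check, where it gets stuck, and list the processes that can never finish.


The state is SAFE; one workable sequence: P8, P6, P5, P0, P4, P1, P7.
Key observation: P8 marks the first exact bind of the order: its need (0, 1) fits the free (3, 1) with zero slack on a requested resource.
Check, step by step:
  pool = (3, 1)
  P8: need (0, 1) fits (3, 1); releases (1, 1), pool now (4, 2)
  P6: need (4, 1) fits (4, 2); releases (1, 0), pool now (5, 2)
  P5: need (4, 2) fits (5, 2); releases (1, 0), pool now (6, 2)
  P0: need (6, 1) fits (6, 2); releases (2, 0), pool now (8, 2)
  P4: need (7, 1) fits (8, 2); releases (1, 2), pool now (9, 4)
  P1: need (9, 2) fits (9, 4); releases (0, 2), pool now (9, 6)
  P7: need (0, 4) fits (9, 6); releases (2, 1), pool now (11, 7)


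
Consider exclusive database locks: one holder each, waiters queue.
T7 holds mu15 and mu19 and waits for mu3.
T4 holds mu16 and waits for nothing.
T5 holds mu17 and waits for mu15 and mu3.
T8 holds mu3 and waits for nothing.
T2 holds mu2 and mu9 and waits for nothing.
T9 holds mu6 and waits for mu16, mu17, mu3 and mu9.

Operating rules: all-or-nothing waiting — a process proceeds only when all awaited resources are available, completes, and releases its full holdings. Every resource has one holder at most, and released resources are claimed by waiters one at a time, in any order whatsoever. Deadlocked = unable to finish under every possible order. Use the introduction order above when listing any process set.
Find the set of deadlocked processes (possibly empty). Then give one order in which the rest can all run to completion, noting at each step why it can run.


The deadlocked set is empty.
Key observation: the wait relation is loop-free; peeling off processes with no waits unwinds the whole state.
The rest can finish in the order T8, T7, T2, T5, T4, T9.
Walking it through:
  T8: no waits; runs immediately, freeing mu3
  T7 waits on mu3 — all released -> runs and releases mu15 and mu19
  T2: no waits; runs immediately, freeing mu2 and mu9
  T5 waits on mu15 and mu3 — all released -> runs and releases mu17
  T4: no waits; runs immediately, freeing mu16
  T9 waits on mu16, mu17, mu3 and mu9 — all released -> runs and releases mu6


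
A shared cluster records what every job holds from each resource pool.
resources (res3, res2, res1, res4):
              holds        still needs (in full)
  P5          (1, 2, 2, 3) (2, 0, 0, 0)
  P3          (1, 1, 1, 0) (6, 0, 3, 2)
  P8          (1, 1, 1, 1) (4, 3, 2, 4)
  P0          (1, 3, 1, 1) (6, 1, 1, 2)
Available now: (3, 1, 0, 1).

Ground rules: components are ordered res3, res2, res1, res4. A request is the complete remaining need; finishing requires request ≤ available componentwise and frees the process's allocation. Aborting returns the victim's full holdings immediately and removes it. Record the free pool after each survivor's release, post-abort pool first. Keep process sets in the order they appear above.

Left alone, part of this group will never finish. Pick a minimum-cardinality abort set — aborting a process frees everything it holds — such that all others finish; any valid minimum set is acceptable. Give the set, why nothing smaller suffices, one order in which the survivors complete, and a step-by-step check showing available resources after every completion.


Abort P3.
Key observation: before aborting P3, P0 was permanently blocked — no order could ever run it; afterwards it completes at step 3.
No smaller set exists: with zero aborts the deadlock remains.
Survivors finish in the order: P5, P8, P0. Verifying each step (pool after the aborts first):
  pool = (4, 2, 1, 1)
  P5: need (2, 0, 0, 0) fits (4, 2, 1, 1); releases (1, 2, 2, 3), pool now (5, 4, 3, 4)
  P8: need (4, 3, 2, 4) fits (5, 4, 3, 4); releases (1, 1, 1, 1), pool now (6, 5, 4, 5)
  P0: need (6, 1, 1, 2) fits (6, 5, 4, 5); releases (1, 3, 1, 1), pool now (7, 8, 5, 6)


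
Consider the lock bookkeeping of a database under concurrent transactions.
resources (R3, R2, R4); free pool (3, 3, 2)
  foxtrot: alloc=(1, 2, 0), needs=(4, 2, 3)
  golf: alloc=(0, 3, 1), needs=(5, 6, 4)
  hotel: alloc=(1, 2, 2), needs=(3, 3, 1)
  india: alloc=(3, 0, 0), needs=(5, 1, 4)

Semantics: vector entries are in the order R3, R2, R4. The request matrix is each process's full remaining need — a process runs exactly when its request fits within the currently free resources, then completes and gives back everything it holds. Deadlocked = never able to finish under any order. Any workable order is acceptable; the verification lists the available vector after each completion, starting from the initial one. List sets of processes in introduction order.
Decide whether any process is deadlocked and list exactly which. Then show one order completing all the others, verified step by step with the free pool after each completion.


No process is deadlocked.
Key observation: there is always a runnable process — hotel first — so the state unwinds completely.
One completion order for the rest: hotel, foxtrot, india, golf. Verifying each step:
  pool = (3, 3, 2)
  hotel needs (3, 3, 1) <= (3, 3, 2) -> finishes; pool += (1, 2, 2) = (4, 5, 4)
  foxtrot needs (4, 2, 3) <= (4, 5, 4) -> finishes; pool += (1, 2, 0) = (5, 7, 4)
  india needs (5, 1, 4) <= (5, 7, 4) -> finishes; pool += (3, 0, 0) = (8, 7, 4)
  golf needs (5, 6, 4) <= (8, 7, 4) -> finishes; pool += (0, 3, 1) = (8, 10, 5)


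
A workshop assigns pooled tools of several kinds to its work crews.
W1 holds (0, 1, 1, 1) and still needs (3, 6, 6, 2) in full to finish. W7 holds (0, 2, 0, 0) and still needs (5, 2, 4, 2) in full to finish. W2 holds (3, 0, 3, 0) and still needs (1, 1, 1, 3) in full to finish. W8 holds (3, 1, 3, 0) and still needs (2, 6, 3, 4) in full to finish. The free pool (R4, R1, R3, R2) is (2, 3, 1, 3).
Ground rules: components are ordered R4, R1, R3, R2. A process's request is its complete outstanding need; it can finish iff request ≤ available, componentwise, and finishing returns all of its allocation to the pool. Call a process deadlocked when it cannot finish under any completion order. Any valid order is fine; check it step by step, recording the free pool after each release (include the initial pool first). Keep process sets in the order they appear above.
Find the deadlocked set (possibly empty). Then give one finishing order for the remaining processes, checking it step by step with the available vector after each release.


Deadlocked: W1 and W8.
Key observation: after W2, W7 complete, (5, 5, 4, 3) is the best the pool ever gets, yet each leftover process wants more R1.
The rest can finish in the order W2, W7. Step-by-step check:
  pool = (2, 3, 1, 3)
  W2 needs (1, 1, 1, 3) <= (2, 3, 1, 3) -> finishes; pool += (3, 0, 3, 0) = (5, 3, 4, 3)
  W7 needs (5, 2, 4, 2) <= (5, 3, 4, 3) -> finishes; pool += (0, 2, 0, 0) = (5, 5, 4, 3)
The blocked processes can never fit:
  W1 cannot run: need (3, 6, 6, 2) vs free (5, 5, 4, 3) (insufficient R1 and R3)
  W8 cannot run: need (2, 6, 3, 4) vs free (5, 5, 4, 3) (insufficient R1 and R2)


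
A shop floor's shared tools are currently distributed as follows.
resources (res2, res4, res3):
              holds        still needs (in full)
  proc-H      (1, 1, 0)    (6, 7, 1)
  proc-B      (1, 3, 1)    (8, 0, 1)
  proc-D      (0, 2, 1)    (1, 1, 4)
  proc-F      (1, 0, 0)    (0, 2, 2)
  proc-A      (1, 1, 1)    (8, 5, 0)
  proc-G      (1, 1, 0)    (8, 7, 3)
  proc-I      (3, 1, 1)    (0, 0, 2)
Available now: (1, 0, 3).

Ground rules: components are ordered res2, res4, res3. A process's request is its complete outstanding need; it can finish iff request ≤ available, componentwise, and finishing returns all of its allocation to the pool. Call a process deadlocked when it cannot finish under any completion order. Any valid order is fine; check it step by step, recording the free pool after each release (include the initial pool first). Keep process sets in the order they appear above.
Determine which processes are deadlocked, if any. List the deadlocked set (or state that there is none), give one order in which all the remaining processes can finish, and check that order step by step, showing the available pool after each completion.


Deadlocked: proc-H, proc-B, proc-A and proc-G.
Key observation: once proc-I, proc-D, proc-F finish, the pool peaks at (5, 3, 5) — and every remaining process still needs more res2 than that.
The rest can finish in the order proc-I, proc-D, proc-F. Check, step by step:
  pool = (1, 0, 3)
  proc-I: need (0, 0, 2) fits (1, 0, 3); releases (3, 1, 1), pool now (4, 1, 4)
  proc-D: need (1, 1, 4) fits (4, 1, 4); releases (0, 2, 1), pool now (4, 3, 5)
  proc-F: need (0, 2, 2) fits (4, 3, 5); releases (1, 0, 0), pool now (5, 3, 5)
None of the blocked processes ever fits:
  proc-H still needs (6, 7, 1) but only (5, 3, 5) is free — short on res2 and res4
  proc-B still needs (8, 0, 1) but only (5, 3, 5) is free — short on res2
  proc-A still needs (8, 5, 0) but only (5, 3, 5) is free — short on res2 and res4
  proc-G still needs (8, 7, 3) but only (5, 3, 5) is free — short on res2 and res4


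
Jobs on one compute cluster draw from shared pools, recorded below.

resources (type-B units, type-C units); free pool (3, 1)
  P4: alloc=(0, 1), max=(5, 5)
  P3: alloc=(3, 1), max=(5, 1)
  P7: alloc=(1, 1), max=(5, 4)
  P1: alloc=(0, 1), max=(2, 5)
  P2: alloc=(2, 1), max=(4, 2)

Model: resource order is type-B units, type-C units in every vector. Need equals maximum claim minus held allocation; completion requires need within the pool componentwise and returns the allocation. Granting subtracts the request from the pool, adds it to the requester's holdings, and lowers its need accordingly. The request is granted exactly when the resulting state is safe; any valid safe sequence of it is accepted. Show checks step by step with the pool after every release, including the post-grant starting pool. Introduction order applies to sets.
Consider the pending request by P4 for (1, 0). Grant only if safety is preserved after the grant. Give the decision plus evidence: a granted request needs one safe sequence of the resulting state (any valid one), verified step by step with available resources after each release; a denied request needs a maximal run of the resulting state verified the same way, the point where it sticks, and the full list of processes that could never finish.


GRANT: granting preserves safety; a valid post-grant sequence is P3, P2, P7, P1, P4.
Key observation: even at the reduced pool (2, 1), P3 fits immediately, so safety survives the grant.
Step-by-step check of the post-grant state:
  pool = (2, 1)
  P3 needs (2, 0) <= (2, 1) -> finishes; pool += (3, 1) = (5, 2)
  P2 needs (2, 1) <= (5, 2) -> finishes; pool += (2, 1) = (7, 3)
  P7 needs (4, 3) <= (7, 3) -> finishes; pool += (1, 1) = (8, 4)
  P1 needs (2, 4) <= (8, 4) -> finishes; pool += (0, 1) = (8, 5)
  P4 needs (4, 4) <= (8, 5) -> finishes; pool += (1, 1) = (9, 6)


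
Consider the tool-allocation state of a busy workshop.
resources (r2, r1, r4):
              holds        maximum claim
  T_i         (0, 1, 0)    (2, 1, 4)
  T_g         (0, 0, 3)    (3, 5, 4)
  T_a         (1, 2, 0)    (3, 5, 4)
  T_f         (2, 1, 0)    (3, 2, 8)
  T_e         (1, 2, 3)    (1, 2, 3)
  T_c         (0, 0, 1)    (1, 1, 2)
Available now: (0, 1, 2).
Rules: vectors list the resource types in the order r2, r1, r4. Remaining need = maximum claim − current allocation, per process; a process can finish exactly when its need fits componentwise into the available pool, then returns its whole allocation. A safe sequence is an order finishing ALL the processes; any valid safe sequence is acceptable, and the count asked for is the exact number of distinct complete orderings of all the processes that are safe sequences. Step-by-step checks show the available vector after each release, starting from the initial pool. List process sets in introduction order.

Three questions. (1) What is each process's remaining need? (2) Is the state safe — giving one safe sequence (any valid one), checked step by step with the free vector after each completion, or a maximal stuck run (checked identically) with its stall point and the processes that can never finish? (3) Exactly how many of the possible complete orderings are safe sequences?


(1) Remaining need (order r2, r1, r4):
  T_i: (2, 0, 4)
  T_g: (3, 5, 1)
  T_a: (2, 3, 4)
  T_f: (1, 1, 8)
  T_e: (0, 0, 0)
  T_c: (1, 1, 1)
(2) The state is UNSAFE.
Key observation: after T_e, T_c the pool peaks at (1, 3, 6), and each blocked process is short somewhere: T_i on r2; T_g on r2, r1; T_a on r2; T_f on r4.
Going as far as possible: T_e, T_c; after that, nothing fits. Walking it through:
  pool = (0, 1, 2)
  T_e needs (0, 0, 0) <= (0, 1, 2) -> finishes; pool += (1, 2, 3) = (1, 3, 5)
  T_c needs (1, 1, 1) <= (1, 3, 5) -> finishes; pool += (0, 0, 1) = (1, 3, 6)
  T_i cannot run: need (2, 0, 4) vs free (1, 3, 6) (insufficient r2)
  T_g cannot run: need (3, 5, 1) vs free (1, 3, 6) (insufficient r2 and r1)
  T_a cannot run: need (2, 3, 4) vs free (1, 3, 6) (insufficient r2)
  T_f cannot run: need (1, 1, 8) vs free (1, 3, 6) (insufficient r4)
Processes that can never finish: T_i, T_g, T_a and T_f.
(3) Precisely 0 of the possible complete orderings are safe sequences.


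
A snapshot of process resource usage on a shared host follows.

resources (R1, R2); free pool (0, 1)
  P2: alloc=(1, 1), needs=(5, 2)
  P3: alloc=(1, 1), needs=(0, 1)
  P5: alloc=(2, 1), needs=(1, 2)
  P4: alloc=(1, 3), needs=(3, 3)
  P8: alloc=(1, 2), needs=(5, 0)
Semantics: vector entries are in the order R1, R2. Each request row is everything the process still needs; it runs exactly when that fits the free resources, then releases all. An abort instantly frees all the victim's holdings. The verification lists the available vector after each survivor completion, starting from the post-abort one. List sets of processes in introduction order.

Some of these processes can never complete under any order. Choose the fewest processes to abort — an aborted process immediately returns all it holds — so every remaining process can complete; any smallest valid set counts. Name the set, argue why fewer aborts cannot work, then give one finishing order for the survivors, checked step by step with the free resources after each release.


The answer: abort P2.
Key observation: the returned (1, 1) from P2 is what brings P8 — unrunnable before, under any order — into play at step 4.
Why nothing smaller works: aborting no one leaves the state deadlocked as given.
One survivor order: P5, P4, P3, P8. Step-by-step check (post-abort pool first):
  pool = (1, 2)
  P5: need (1, 2) fits (1, 2); releases (2, 1), pool now (3, 3)
  P4: need (3, 3) fits (3, 3); releases (1, 3), pool now (4, 6)
  P3: need (0, 1) fits (4, 6); releases (1, 1), pool now (5, 7)
  P8: need (5, 0) fits (5, 7); releases (1, 2), pool now (6, 9)


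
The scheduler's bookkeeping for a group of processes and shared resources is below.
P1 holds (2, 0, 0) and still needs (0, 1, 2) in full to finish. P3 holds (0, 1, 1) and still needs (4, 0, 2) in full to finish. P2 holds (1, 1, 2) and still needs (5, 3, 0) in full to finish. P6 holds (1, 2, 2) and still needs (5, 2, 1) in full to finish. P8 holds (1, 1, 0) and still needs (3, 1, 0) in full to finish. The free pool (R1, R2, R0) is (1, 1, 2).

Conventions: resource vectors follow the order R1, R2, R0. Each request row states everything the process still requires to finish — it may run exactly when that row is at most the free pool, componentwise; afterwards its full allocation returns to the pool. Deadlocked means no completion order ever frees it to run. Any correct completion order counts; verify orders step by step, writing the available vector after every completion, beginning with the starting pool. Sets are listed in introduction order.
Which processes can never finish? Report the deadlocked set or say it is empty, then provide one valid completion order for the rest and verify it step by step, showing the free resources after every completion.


The deadlocked set is P2 and P6.
Key observation: R1 is the bottleneck — with P1, P8, P3 done the pool holds (4, 3, 3), short of every remaining need.
A valid finishing order for the others: P1, P8, P3. Walking it through:
  pool = (1, 1, 2)
  P1: need (0, 1, 2) fits (1, 1, 2); releases (2, 0, 0), pool now (3, 1, 2)
  P8: need (3, 1, 0) fits (3, 1, 2); releases (1, 1, 0), pool now (4, 2, 2)
  P3: need (4, 0, 2) fits (4, 2, 2); releases (0, 1, 1), pool now (4, 3, 3)
None of the blocked processes ever fits:
  P2 cannot run: need (5, 3, 0) vs free (4, 3, 3) (insufficient R1)
  P6 cannot run: need (5, 2, 1) vs free (4, 3, 3) (insufficient R1)


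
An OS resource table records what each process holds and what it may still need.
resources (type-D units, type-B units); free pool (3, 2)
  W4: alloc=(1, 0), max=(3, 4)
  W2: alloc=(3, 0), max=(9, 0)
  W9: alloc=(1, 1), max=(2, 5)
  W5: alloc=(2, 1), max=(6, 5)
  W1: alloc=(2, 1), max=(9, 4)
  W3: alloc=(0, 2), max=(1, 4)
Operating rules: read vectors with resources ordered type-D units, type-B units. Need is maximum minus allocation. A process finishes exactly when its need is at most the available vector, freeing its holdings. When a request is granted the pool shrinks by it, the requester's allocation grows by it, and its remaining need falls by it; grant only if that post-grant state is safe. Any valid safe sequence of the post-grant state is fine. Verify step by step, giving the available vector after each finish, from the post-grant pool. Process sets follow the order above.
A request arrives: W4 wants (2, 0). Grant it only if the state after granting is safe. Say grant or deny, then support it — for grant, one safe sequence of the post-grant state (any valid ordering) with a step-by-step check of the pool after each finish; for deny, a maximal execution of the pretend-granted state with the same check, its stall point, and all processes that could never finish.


GRANT — the state after the grant stays safe, e.g. via W3, W9, W4, W5, W2, W1.
Key observation: the grant leaves (1, 2) free — enough for W3, whose release restarts the cascade.
Step-by-step check of the post-grant state:
  pool = (1, 2)
  run W3 (needs (1, 2), free (1, 2)); after release of (0, 2) the pool is (1, 4)
  run W9 (needs (1, 4), free (1, 4)); after release of (1, 1) the pool is (2, 5)
  run W4 (needs (0, 4), free (2, 5)); after release of (3, 0) the pool is (5, 5)
  run W5 (needs (4, 4), free (5, 5)); after release of (2, 1) the pool is (7, 6)
  run W2 (needs (6, 0), free (7, 6)); after release of (3, 0) the pool is (10, 6)
  run W1 (needs (7, 3), free (10, 6)); after release of (2, 1) the pool is (12, 7)


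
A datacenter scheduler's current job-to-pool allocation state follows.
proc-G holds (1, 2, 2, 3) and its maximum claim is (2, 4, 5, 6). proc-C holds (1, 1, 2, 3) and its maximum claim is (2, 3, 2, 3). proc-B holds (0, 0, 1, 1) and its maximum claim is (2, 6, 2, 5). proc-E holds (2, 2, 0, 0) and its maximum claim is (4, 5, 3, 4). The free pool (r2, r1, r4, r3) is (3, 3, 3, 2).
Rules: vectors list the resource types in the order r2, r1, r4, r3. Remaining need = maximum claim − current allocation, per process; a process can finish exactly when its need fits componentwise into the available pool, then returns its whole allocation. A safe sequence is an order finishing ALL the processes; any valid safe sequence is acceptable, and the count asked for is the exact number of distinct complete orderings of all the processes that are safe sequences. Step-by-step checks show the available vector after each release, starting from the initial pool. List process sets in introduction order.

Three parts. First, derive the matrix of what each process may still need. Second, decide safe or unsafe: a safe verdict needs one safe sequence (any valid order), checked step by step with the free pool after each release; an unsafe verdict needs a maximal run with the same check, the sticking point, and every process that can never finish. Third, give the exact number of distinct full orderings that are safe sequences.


(1) Remaining need (order r2, r1, r4, r3):
  proc-G: (1, 2, 3, 3)
  proc-C: (1, 2, 0, 0)
  proc-B: (2, 6, 1, 4)
  proc-E: (2, 3, 3, 4)
(2) SAFE. One safe sequence: proc-C, proc-E, proc-B, proc-G.
Key observation: proc-B marks the first exact bind of the order: its need (2, 6, 1, 4) fits the free (6, 6, 5, 5) with zero slack on a requested resource.
Check, step by step:
  pool = (3, 3, 3, 2)
  proc-C needs (1, 2, 0, 0) <= (3, 3, 3, 2) -> finishes; pool += (1, 1, 2, 3) = (4, 4, 5, 5)
  proc-E needs (2, 3, 3, 4) <= (4, 4, 5, 5) -> finishes; pool += (2, 2, 0, 0) = (6, 6, 5, 5)
  proc-B needs (2, 6, 1, 4) <= (6, 6, 5, 5) -> finishes; pool += (0, 0, 1, 1) = (6, 6, 6, 6)
  proc-G needs (1, 2, 3, 3) <= (6, 6, 6, 6) -> finishes; pool += (1, 2, 2, 3) = (7, 8, 8, 9)
(3) Exactly 4 of the possible complete orderings are safe sequences.


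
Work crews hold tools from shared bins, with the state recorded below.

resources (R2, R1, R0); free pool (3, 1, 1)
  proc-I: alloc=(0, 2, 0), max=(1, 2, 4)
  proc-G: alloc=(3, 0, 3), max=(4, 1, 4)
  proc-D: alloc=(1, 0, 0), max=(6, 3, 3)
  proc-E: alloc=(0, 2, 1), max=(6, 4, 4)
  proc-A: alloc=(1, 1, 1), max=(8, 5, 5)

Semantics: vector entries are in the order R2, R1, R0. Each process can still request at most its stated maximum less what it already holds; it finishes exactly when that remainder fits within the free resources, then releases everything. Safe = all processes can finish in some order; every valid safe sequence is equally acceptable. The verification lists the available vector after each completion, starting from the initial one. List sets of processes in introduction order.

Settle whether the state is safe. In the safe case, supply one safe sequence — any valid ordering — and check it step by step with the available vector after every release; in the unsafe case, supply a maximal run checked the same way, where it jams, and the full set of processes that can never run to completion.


The state is SAFE; one workable sequence: proc-G, proc-I, proc-D, proc-E, proc-A.
Key observation: at proc-G the run first touches a limit — (1, 1, 1) against (3, 1, 1), exact on a resource it actually requests.
Walking it through:
  pool = (3, 1, 1)
  proc-G needs (1, 1, 1) <= (3, 1, 1) -> finishes; pool += (3, 0, 3) = (6, 1, 4)
  proc-I needs (1, 0, 4) <= (6, 1, 4) -> finishes; pool += (0, 2, 0) = (6, 3, 4)
  proc-D needs (5, 3, 3) <= (6, 3, 4) -> finishes; pool += (1, 0, 0) = (7, 3, 4)
  proc-E needs (6, 2, 3) <= (7, 3, 4) -> finishes; pool += (0, 2, 1) = (7, 5, 5)
  proc-A needs (7, 4, 4) <= (7, 5, 5) -> finishes; pool += (1, 1, 1) = (8, 6, 6)


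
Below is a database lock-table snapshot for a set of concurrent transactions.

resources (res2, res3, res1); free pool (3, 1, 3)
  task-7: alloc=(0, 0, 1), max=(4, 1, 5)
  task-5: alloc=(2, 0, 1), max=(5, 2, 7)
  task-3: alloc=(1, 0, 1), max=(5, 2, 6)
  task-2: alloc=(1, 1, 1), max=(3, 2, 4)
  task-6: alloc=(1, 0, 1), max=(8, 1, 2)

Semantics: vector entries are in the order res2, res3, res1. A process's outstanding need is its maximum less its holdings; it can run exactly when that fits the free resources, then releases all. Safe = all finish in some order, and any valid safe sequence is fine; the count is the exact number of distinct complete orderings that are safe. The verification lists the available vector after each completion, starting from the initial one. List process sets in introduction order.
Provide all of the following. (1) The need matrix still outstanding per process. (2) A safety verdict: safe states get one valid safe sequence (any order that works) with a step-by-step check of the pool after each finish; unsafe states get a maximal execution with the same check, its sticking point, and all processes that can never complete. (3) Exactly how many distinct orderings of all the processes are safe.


(1) Need matrix, components ordered res2, res3, res1:
  task-7: (4, 1, 4)
  task-5: (3, 2, 6)
  task-3: (4, 2, 5)
  task-2: (2, 1, 3)
  task-6: (7, 1, 1)
(2) SAFE — a valid safe sequence is task-2, task-7, task-3, task-5, task-6.
Key observation: the first exact fit in this order is task-2 — it needs (2, 1, 3) with (3, 1, 3) free, meeting a requested resource to the last unit.
Verifying each step:
  pool = (3, 1, 3)
  run task-2 (needs (2, 1, 3), free (3, 1, 3)); after release of (1, 1, 1) the pool is (4, 2, 4)
  run task-7 (needs (4, 1, 4), free (4, 2, 4)); after release of (0, 0, 1) the pool is (4, 2, 5)
  run task-3 (needs (4, 2, 5), free (4, 2, 5)); after release of (1, 0, 1) the pool is (5, 2, 6)
  run task-5 (needs (3, 2, 6), free (5, 2, 6)); after release of (2, 0, 1) the pool is (7, 2, 7)
  run task-6 (needs (7, 1, 1), free (7, 2, 7)); after release of (1, 0, 1) the pool is (8, 2, 8)
(3) Precisely 1 of the possible complete orderings is a safe sequence.


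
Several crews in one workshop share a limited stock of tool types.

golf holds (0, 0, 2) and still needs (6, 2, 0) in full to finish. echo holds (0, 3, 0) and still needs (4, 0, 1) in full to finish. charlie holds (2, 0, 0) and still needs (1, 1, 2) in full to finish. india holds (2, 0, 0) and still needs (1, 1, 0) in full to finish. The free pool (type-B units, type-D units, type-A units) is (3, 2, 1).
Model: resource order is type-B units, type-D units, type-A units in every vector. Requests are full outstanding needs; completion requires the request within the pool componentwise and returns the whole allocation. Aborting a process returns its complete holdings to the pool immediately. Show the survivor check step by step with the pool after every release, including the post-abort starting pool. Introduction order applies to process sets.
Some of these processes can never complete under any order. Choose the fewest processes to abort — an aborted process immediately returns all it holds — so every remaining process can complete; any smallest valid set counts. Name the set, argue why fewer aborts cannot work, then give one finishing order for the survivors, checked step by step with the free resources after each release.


The answer: abort charlie.
Key observation: the returned (2, 0, 0) from charlie is what brings golf — unrunnable before, under any order — into play at step 2.
No smaller set exists: with zero aborts the deadlock remains.
Survivors finish in the order: india, golf, echo. Step-by-step check (pool after the aborts first):
  pool = (5, 2, 1)
  india needs (1, 1, 0) <= (5, 2, 1) -> finishes; pool += (2, 0, 0) = (7, 2, 1)
  golf needs (6, 2, 0) <= (7, 2, 1) -> finishes; pool += (0, 0, 2) = (7, 2, 3)
  echo needs (4, 0, 1) <= (7, 2, 3) -> finishes; pool += (0, 3, 0) = (7, 5, 3)


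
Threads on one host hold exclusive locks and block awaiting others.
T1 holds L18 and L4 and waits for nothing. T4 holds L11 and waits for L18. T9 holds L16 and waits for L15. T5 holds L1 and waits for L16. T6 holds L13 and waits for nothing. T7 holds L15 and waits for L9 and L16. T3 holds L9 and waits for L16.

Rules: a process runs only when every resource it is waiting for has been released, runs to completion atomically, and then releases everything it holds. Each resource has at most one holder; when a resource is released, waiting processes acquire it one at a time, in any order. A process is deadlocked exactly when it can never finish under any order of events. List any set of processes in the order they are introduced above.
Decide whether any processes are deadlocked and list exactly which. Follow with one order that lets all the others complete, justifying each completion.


Deadlocked: T9, T5, T7 and T3.
Key observation: T9 -> T7 -> T9 is a circular wait — nothing in it can go first; T3 is caught in further circular waits and T5 waits into the deadlock from upstream.
The rest can finish in the order T1, T6, T4.
Verifying each step:
  T1 waits on nothing -> runs at once and releases L18 and L4
  T6 waits on nothing -> runs at once and releases L13
  T4 waits on L18 — all released -> runs and releases L11


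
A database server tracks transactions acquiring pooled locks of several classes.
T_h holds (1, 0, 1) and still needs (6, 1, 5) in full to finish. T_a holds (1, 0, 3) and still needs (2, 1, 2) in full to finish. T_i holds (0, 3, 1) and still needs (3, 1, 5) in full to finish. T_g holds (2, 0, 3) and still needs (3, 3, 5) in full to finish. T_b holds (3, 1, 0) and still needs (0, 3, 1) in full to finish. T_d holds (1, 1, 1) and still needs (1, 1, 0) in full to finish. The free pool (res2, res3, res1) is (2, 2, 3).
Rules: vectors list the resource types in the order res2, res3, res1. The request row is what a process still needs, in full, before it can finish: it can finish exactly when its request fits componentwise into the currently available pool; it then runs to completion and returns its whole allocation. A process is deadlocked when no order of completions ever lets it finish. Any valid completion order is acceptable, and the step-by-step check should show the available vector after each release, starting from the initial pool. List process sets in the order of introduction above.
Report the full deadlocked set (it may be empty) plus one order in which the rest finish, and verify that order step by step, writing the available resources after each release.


Nothing here is deadlocked.
Key observation: T_d can run right away; the returned allocation unlocks the remaining processes in turn.
The rest can finish in the order T_d, T_a, T_i, T_g, T_h, T_b. Check, step by step:
  pool = (2, 2, 3)
  run T_d (needs (1, 1, 0), free (2, 2, 3)); after release of (1, 1, 1) the pool is (3, 3, 4)
  run T_a (needs (2, 1, 2), free (3, 3, 4)); after release of (1, 0, 3) the pool is (4, 3, 7)
  run T_i (needs (3, 1, 5), free (4, 3, 7)); after release of (0, 3, 1) the pool is (4, 6, 8)
  run T_g (needs (3, 3, 5), free (4, 6, 8)); after release of (2, 0, 3) the pool is (6, 6, 11)
  run T_h (needs (6, 1, 5), free (6, 6, 11)); after release of (1, 0, 1) the pool is (7, 6, 12)
  run T_b (needs (0, 3, 1), free (7, 6, 12)); after release of (3, 1, 0) the pool is (10, 7, 12)


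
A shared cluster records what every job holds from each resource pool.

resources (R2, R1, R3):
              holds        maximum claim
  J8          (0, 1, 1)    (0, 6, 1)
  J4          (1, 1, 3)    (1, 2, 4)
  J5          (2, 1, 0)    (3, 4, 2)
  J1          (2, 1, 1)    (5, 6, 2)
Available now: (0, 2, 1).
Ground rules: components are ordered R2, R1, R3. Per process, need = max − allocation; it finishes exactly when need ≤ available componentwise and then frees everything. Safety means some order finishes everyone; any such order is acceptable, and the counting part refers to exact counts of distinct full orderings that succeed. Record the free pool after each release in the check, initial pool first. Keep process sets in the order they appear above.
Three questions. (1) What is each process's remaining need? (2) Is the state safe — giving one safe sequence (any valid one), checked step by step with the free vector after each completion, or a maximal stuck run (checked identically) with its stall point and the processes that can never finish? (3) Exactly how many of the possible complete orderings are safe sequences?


(1) Remaining need (order R2, R1, R3):
  J8: (0, 5, 0)
  J4: (0, 1, 1)
  J5: (1, 3, 2)
  J1: (3, 5, 1)
(2) The state is UNSAFE.
Key observation: after J4, J5 complete, (3, 4, 4) is the best the pool ever gets, yet each leftover process wants more R1.
The run J4, J5 cannot be extended any further. Step-by-step check:
  pool = (0, 2, 1)
  J4 needs (0, 1, 1) <= (0, 2, 1) -> finishes; pool += (1, 1, 3) = (1, 3, 4)
  J5 needs (1, 3, 2) <= (1, 3, 4) -> finishes; pool += (2, 1, 0) = (3, 4, 4)
  blocked: J8 wants (0, 5, 0), pool (3, 4, 4) — not enough R1
  blocked: J1 wants (3, 5, 1), pool (3, 4, 4) — not enough R1
Permanently blocked: J8 and J1.
(3) The exact count: 0 of the possible complete orderings are safe sequences.


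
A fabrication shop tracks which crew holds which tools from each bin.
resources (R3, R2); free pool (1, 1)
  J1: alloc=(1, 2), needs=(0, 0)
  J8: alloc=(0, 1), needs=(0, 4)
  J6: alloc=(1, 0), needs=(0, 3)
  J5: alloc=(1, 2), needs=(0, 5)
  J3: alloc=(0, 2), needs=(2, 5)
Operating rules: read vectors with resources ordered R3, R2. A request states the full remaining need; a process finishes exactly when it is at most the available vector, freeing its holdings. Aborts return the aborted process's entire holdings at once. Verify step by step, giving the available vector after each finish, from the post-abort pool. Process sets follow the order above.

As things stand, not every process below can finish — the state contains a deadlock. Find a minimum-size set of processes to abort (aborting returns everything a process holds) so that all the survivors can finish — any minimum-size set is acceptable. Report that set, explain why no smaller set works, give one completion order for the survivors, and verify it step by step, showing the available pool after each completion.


Abort J5.
Key observation: J8 could never have finished before the abort; with (1, 2) returned by J5, it fits at step 3.
No smaller set exists: with zero aborts the deadlock remains.
Survivors finish in the order: J6, J1, J8, J3. Check, step by step (pool after the aborts first):
  pool = (2, 3)
  J6 needs (0, 3) <= (2, 3) -> finishes; pool += (1, 0) = (3, 3)
  J1 needs (0, 0) <= (3, 3) -> finishes; pool += (1, 2) = (4, 5)
  J8 needs (0, 4) <= (4, 5) -> finishes; pool += (0, 1) = (4, 6)
  J3 needs (2, 5) <= (4, 6) -> finishes; pool += (0, 2) = (4, 8)


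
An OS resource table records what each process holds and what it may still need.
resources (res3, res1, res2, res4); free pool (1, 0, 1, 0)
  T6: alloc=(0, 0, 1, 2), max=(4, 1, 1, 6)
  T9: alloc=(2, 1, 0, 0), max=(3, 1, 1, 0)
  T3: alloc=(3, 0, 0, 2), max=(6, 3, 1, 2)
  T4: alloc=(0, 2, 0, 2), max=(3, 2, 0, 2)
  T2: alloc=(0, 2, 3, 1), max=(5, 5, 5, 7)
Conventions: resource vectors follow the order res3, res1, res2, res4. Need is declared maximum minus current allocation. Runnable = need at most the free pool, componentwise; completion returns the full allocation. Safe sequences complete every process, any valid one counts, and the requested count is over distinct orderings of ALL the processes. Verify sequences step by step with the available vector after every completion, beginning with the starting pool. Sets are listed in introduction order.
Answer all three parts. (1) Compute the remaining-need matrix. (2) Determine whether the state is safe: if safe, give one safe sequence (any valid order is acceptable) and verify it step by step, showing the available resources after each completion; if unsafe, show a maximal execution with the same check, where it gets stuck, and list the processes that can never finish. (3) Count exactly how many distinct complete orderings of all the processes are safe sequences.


(1) Need matrix, components ordered res3, res1, res2, res4:
  T6: (4, 1, 0, 4)
  T9: (1, 0, 1, 0)
  T3: (3, 3, 1, 0)
  T4: (3, 0, 0, 0)
  T2: (5, 3, 2, 6)
(2) The state is SAFE; one workable sequence: T9, T4, T3, T6, T2.
Key observation: the order's first zero-slack moment is T9 ((1, 0, 1, 0) needed, (1, 0, 1, 0) free — a requested resource with nothing to spare).
Step-by-step check:
  pool = (1, 0, 1, 0)
  run T9 (needs (1, 0, 1, 0), free (1, 0, 1, 0)); after release of (2, 1, 0, 0) the pool is (3, 1, 1, 0)
  run T4 (needs (3, 0, 0, 0), free (3, 1, 1, 0)); after release of (0, 2, 0, 2) the pool is (3, 3, 1, 2)
  run T3 (needs (3, 3, 1, 0), free (3, 3, 1, 2)); after release of (3, 0, 0, 2) the pool is (6, 3, 1, 4)
  run T6 (needs (4, 1, 0, 4), free (6, 3, 1, 4)); after release of (0, 0, 1, 2) the pool is (6, 3, 2, 6)
  run T2 (needs (5, 3, 2, 6), free (6, 3, 2, 6)); after release of (0, 2, 3, 1) the pool is (6, 5, 5, 7)
(3) The exact count: 1 of the possible complete orderings is a safe sequence.
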